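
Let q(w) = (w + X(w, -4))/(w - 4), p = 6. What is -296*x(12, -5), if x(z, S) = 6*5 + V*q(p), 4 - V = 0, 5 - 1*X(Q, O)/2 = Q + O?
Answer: -15984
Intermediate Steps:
X(Q, O) = 10 - 2*O - 2*Q (X(Q, O) = 10 - 2*(Q + O) = 10 - 2*(O + Q) = 10 + (-2*O - 2*Q) = 10 - 2*O - 2*Q)
V = 4 (V = 4 - 1*0 = 4 + 0 = 4)
q(w) = (18 - w)/(-4 + w) (q(w) = (w + (10 - 2*(-4) - 2*w))/(w - 4) = (w + (10 + 8 - 2*w))/(-4 + w) = (w + (18 - 2*w))/(-4 + w) = (18 - w)/(-4 + w))
x(z, S) = 54 (x(z, S) = 6*5 + 4*((18 - 1*6)/(-4 + 6)) = 30 + 4*((18 - 6)/2) = 30 + 4*((½)*12) = 30 + 4*6 = 30 + 24 = 54)
-296*x(12, -5) = -296*54 = -15984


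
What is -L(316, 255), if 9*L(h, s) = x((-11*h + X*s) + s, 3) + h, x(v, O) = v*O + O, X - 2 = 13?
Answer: -2131/9 ≈ -236.78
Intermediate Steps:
X = 15 (X = 2 + 13 = 15)
x(v, O) = O + O*v (x(v, O) = O*v + O = O + O*v)
L(h, s) = 1/3 - 32*h/9 + 16*s/3 (L(h, s) = (3*(1 + ((-11*h + 15*s) + s)) + h)/9 = (3*(1 + (-11*h + 16*s)) + h)/9 = (3*(1 - 11*h + 16*s) + h)/9 = ((3 - 33*h + 48*s) + h)/9 = (3 - 32*h + 48*s)/9 = 1/3 - 32*h/9 + 16*s/3)
-L(316, 255) = -(1/3 - 32/9*316 + (16/3)*255) = -(1/3 - 10112/9 + 1360) = -1*2131/9 = -2131/9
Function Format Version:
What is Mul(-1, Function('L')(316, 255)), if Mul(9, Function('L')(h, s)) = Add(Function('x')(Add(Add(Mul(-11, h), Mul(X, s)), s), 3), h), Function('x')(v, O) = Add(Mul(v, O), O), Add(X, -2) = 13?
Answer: Rational(-2131, 9) ≈ -236.78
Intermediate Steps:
X = 15 (X = Add(2, 13) = 15)
Function('x')(v, O) = Add(O, Mul(O, v)) (Function('x')(v, O) = Add(Mul(O, v), O) = Add(O, Mul(O, v)))
Function('L')(h, s) = Add(Rational(1, 3), Mul(Rational(-32, 9), h), Mul(Rational(16, 3), s)) (Function('L')(h, s) = Mul(Rational(1, 9), Add(Mul(3, Add(1, Add(Add(Mul(-11, h), Mul(15, s)), s))), h)) = Mul(Rational(1, 9), Add(Mul(3, Add(1, Add(Mul(-11, h), Mul(16, s)))), h)) = Mul(Rational(1, 9), Add(Mul(3, Add(1, Mul(-11, h), Mul(16, s))), h)) = Mul(Rational(1, 9), Add(Add(3, Mul(-33, h), Mul(48, s)), h)) = Mul(Rational(1, 9), Add(3, Mul(-32, h), Mul(48, s))) = Add(Rational(1, 3), Mul(Rational(-32, 9), h), Mul(Rational(16, 3), s)))
Mul(-1, Function('L')(316, 255)) = Mul(-1, Add(Rational(1, 3), Mul(Rational(-32, 9), 316), Mul(Rational(16, 3), 255))) = Mul(-1, Add(Rational(1, 3), Rational(-10112, 9), 1360)) = Mul(-1, Rational(2131, 9)) = Rational(-2131, 9)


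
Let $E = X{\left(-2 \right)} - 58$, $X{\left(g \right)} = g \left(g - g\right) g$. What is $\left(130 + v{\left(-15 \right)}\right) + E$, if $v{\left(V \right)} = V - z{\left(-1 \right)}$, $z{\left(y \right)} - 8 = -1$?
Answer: $50$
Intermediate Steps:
$z{\left(y \right)} = 7$ ($z{\left(y \right)} = 8 - 1 = 7$)
$X{\left(g \right)} = 0$ ($X{\left(g \right)} = g 0 g = 0 g = 0$)
$E = -58$ ($E = 0 - 58 = -58$)
$v{\left(V \right)} = -7 + V$ ($v{\left(V \right)} = V - 7 = -7 + V$)
$\left(130 + v{\left(-15 \right)}\right) + E = \left(130 - 22\right) - 58 = 108 - 58 = 50$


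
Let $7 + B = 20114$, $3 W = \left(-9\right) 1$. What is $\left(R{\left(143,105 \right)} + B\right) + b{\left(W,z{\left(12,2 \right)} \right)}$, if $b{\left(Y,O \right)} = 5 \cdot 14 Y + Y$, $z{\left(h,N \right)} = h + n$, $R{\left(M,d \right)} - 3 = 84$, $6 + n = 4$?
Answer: $19981$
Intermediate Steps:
$n = -2$ ($n = -6 + 4 = -2$)
$R{\left(M,d \right)} = 87$ ($R{\left(M,d \right)} = 3 + 84 = 87$)
$z{\left(h,N \right)} = -2 + h$ ($z{\left(h,N \right)} = h - 2 = -2 + h$)
$W = -3$ ($W = \frac{\left(-9\right) 1}{3} = \frac{1}{3} \left(-9\right) = -3$)
$b{\left(Y,O \right)} = 71 Y$ ($b{\left(Y,O \right)} = 70 Y + Y = 71 Y$)
$B = 20107$ ($B = -7 + 20114 = 20107$)
$\left(R{\left(143,105 \right)} + B\right) + b{\left(W,z{\left(12,2 \right)} \right)} = \left(87 + 20107\right) + 71 \left(-3\right) = 20194 - 213 = 19981$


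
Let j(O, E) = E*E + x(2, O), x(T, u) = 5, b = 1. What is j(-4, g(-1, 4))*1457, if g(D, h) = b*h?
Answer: 30597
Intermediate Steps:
g(D, h) = h (g(D, h) = 1*h = h)
j(O, E) = 5 + E² (j(O, E) = E*E + 5 = E² + 5 = 5 + E²)
j(-4, g(-1, 4))*1457 = (5 + 4²)*1457 = (5 + 16)*1457 = 21*1457 = 30597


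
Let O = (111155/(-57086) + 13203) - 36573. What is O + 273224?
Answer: 14263054289/57086 ≈ 2.4985e+5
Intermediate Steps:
O = -1334210975/57086 (O = (111155*(-1/57086) + 13203) - 36573 = (-111155/57086 + 13203) - 36573 = 753595303/57086 - 36573 = -1334210975/57086 ≈ -23372.)
O + 273224 = -1334210975/57086 + 273224 = 14263054289/57086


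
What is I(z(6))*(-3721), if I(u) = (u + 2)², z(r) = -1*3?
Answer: -3721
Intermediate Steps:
z(r) = -3
I(u) = (2 + u)²
I(z(6))*(-3721) = (2 - 3)²*(-3721) = (-1)²*(-3721) = 1*(-3721) = -3721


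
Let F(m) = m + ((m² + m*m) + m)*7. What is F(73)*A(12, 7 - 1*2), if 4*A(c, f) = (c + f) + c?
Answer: 1090255/2 ≈ 5.4513e+5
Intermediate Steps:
F(m) = 8*m + 14*m² (F(m) = m + ((m² + m²) + m)*7 = m + (2*m² + m)*7 = m + (m + 2*m²)*7 = m + (7*m + 14*m²) = 8*m + 14*m²)
A(c, f) = c/2 + f/4 (A(c, f) = ((c + f) + c)/4 = (f + 2*c)/4 = c/2 + f/4)
F(73)*A(12, 7 - 1*2) = (2*73*(4 + 7*73))*((½)*12 + (7 - 1*2)/4) = (2*73*(4 + 511))*(6 + (7 - 2)/4) = (2*73*515)*(6 + (¼)*5) = 75190*(6 + 5/4) = 75190*(29/4) = 1090255/2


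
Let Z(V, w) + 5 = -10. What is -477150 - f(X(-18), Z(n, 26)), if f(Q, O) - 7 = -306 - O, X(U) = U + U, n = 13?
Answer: -476866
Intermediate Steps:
Z(V, w) = -15 (Z(V, w) = -5 - 10 = -15)
X(U) = 2*U
f(Q, O) = -299 - O (f(Q, O) = 7 + (-306 - O) = -299 - O)
-477150 - f(X(-18), Z(n, 26)) = -477150 - (-299 - 1*(-15)) = -477150 - (-299 + 15) = -477150 - 1*(-284) = -477150 + 284 = -476866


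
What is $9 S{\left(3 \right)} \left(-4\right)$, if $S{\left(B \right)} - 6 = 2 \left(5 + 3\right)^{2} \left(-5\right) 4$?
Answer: $91944$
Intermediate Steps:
$S{\left(B \right)} = -2554$ ($S{\left(B \right)} = 6 + 2 \left(5 + 3\right)^{2} \left(-5\right) 4 = 6 + 2 \cdot 8^{2} \left(-5\right) 4 = 6 + 2 \cdot 64 \left(-5\right) 4 = 6 + 128 \left(-5\right) 4 = 6 - 2560 = -2554$)
$9 S{\left(3 \right)} \left(-4\right) = 9 \left(-2554\right) \left(-4\right) = \left(-22986\right) \left(-4\right) = 91944$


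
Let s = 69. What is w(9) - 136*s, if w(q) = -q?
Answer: -9393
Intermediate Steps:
w(9) - 136*s = -1*9 - 136*69 = -9 - 9384 = -9393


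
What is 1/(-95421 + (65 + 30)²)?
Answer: -1/86396 ≈ -1.1575e-5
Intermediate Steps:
1/(-95421 + (65 + 30)²) = 1/(-95421 + 95²) = 1/(-95421 + 9025) = 1/(-86396) = -1/86396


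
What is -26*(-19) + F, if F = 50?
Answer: 544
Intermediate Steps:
-26*(-19) + F = -26*(-19) + 50 = 494 + 50 = 544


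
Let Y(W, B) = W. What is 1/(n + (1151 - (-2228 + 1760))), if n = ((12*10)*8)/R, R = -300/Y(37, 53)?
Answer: 5/7503 ≈ 0.00066640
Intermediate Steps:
R = -300/37 ≈ -8.1081
n = -592/5 (n = ((12*10)*8)/(-300/37) = (120*8)*(-37/300) = 960*(-37/300) = -592/5 ≈ -118.40)
1/(n + (1151 - (-2228 + 1760))) = 1/(-592/5 + (1151 - (-2228 + 1760))) = 1/(-592/5 + (1151 - 1*(-468))) = 1/(-592/5 + (1151 + 468)) = 1/(-592/5 + 1619) = 1/(7503/5) = 5/7503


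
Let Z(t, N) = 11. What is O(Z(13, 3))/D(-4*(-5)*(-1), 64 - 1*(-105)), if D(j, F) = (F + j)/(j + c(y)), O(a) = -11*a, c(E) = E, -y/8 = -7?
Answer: -4356/149 ≈ -29.235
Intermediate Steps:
y = 56 (y = -8*(-7) = 56)
D(j, F) = (F + j)/(56 + j) (D(j, F) = (F + j)/(j + 56) = (F + j)/(56 + j))
O(Z(13, 3))/D(-4*(-5)*(-1), 64 - 1*(-105)) = (-11*11)/((((64 - 1*(-105)) - 4*(-5)*(-1))/(56 - 4*(-5)*(-1)))) = -121*(56 + 20*(-1))/((64 + 105) + 20*(-1)) = -121*(56 - 20)/(169 - 20) = -121/(149/36) = -121/((1/36)*149) = -121/149/36 = -121*36/149 = -4356/149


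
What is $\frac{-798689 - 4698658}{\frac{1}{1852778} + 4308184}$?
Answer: $- \frac{3395121193322}{2660702845051} \approx -1.276$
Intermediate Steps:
$\frac{-798689 - 4698658}{\frac{1}{1852778} + 4308184} = - \frac{5497347}{\frac{1}{1852778} + 4308184} = - \frac{5497347}{\frac{7982108535153}{1852778}} = \left(-5497347\right) \frac{1852778}{7982108535153} = - \frac{3395121193322}{2660702845051}$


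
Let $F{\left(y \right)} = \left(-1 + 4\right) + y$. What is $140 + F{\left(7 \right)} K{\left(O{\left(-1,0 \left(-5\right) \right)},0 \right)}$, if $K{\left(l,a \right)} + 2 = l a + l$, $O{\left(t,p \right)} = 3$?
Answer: $150$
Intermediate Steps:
$F{\left(y \right)} = 3 + y$
$K{\left(l,a \right)} = -2 + l + a l$ ($K{\left(l,a \right)} = -2 + \left(l a + l\right) = -2 + \left(a l + l\right) = -2 + \left(l + a l\right) = -2 + l + a l$)
$140 + F{\left(7 \right)} K{\left(O{\left(-1,0 \left(-5\right) \right)},0 \right)} = 140 + \left(3 + 7\right) \left(-2 + 3 + 0 \cdot 3\right) = 140 + 10 \left(-2 + 3 + 0\right) = 140 + 10 \cdot 1 = 140 + 10 = 150$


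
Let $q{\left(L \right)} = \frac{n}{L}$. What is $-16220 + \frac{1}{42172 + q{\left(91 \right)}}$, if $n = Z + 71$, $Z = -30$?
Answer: $- \frac{62247380369}{3837693} \approx -16220.0$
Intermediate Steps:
$n = 41$ ($n = -30 + 71 = 41$)
$q{\left(L \right)} = \frac{41}{L}$
$-16220 + \frac{1}{42172 + q{\left(91 \right)}} = -16220 + \frac{1}{42172 + \frac{41}{91}} = -16220 + \frac{1}{\frac{3837693}{91}} = -16220 + \frac{91}{3837693} = - \frac{62247380369}{3837693}$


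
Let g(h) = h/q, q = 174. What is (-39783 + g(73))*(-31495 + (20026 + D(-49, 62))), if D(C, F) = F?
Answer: 78961181783/174 ≈ 4.5380e+8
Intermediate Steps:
g(h) = h/174
(-39783 + g(73))*(-31495 + (20026 + D(-49, 62))) = (-39783 + (1/174)*73)*(-31495 + (20026 + 62)) = (-39783 + 73/174)*(-31495 + 20088) = -6922169/174*(-11407) = 78961181783/174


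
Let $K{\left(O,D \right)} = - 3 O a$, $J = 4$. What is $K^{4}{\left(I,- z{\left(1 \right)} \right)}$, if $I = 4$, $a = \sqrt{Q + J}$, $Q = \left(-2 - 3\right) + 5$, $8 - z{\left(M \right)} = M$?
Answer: $331776$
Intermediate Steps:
$z{\left(M \right)} = 8 - M$
$Q = 0$ ($Q = -5 + 5 = 0$)
$a = 2$ ($a = \sqrt{0 + 4} = \sqrt{4} = 2$)
$K{\left(O,D \right)} = - 6 O$ ($K{\left(O,D \right)} = - 3 O 2 = - 6 O$)
$K^{4}{\left(I,- z{\left(1 \right)} \right)} = \left(\left(-6\right) 4\right)^{4} = \left(-24\right)^{4} = 331776$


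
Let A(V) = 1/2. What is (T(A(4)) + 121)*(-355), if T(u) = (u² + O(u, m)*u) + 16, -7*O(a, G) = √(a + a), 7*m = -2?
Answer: -1363555/28 ≈ -48698.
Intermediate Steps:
m = -2/7 (m = (⅐)*(-2) = -2/7 ≈ -0.28571)
O(a, G) = -√2*√a/7 (O(a, G) = -√(a + a)/7 = -√2*√a/7)
A(V) = ½
T(u) = 16 + u² - √2*u^(3/2)/7 (T(u) = (u² + (-√2*√u/7)*u) + 16 = (u² - √2*u^(3/2)/7) + 16 = 16 + u² - √2*u^(3/2)/7)
(T(A(4)) + 121)*(-355) = ((16 + (½)² - √2*(½)^(3/2)/7) + 121)*(-355) = ((16 + ¼ - √2*√2/4/7) + 121)*(-355) = ((16 + ¼ - 1/14) + 121)*(-355) = (453/28 + 121)*(-355) = (3841/28)*(-355) = -1363555/28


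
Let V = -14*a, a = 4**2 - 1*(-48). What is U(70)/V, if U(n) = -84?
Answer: 3/32 ≈ 0.093750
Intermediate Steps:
a = 64 (a = 16 + 48 = 64)
V = -896 (V = -14*64 = -896)
U(70)/V = -84/(-896) = -84*(-1/896) = 3/32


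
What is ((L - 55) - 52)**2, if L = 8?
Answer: 9801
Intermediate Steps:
((L - 55) - 52)**2 = ((8 - 55) - 52)**2 = (-47 - 52)**2 = (-99)**2 = 9801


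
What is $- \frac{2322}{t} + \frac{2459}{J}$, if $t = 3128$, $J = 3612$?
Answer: $- \frac{43457}{706146} \approx -0.061541$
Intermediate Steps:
$- \frac{2322}{t} + \frac{2459}{J} = - \frac{2322}{3128} + \frac{2459}{3612} = \left(-2322\right) \frac{1}{3128} + 2459 \cdot \frac{1}{3612} = - \frac{1161}{1564} + \frac{2459}{3612} = - \frac{43457}{706146}$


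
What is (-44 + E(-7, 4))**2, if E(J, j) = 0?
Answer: 1936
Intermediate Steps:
(-44 + E(-7, 4))**2 = (-44 + 0)**2 = (-44)**2 = 1936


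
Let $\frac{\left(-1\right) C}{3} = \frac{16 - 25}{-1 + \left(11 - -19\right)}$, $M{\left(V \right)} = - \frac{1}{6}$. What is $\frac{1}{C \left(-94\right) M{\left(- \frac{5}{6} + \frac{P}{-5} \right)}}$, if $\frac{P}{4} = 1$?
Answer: $\frac{29}{423} \approx 0.068558$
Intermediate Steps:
$P = 4$ ($P = 4 \cdot 1 = 4$)
$M{\left(V \right)} = - \frac{1}{6}$ ($M{\left(V \right)} = \left(-1\right) \frac{1}{6} = - \frac{1}{6}$)
$C = \frac{27}{29}$ ($C = - 3 \frac{16 - 25}{-1 + \left(11 - -19\right)} = - 3 \left(- \frac{9}{-1 + \left(11 + 19\right)}\right) = - 3 \left(- \frac{9}{-1 + 30}\right) = - 3 \left(- \frac{9}{29}\right) = - 3 \left(\left(-9\right) \frac{1}{29}\right) = \left(-3\right) \left(- \frac{9}{29}\right) = \frac{27}{29} \approx 0.93103$)
$\frac{1}{C \left(-94\right) M{\left(- \frac{5}{6} + \frac{P}{-5} \right)}} = \frac{1}{\frac{27}{29} \left(-94\right) \left(- \frac{1}{6}\right)} = \frac{1}{\left(- \frac{2538}{29}\right) \left(- \frac{1}{6}\right)} = \frac{1}{\frac{423}{29}} = \frac{29}{423}$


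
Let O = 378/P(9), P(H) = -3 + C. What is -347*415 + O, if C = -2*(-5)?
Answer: -143951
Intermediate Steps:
C = 10
P(H) = 7 (P(H) = -3 + 10 = 7)
O = 54 (O = 378/7 = 378*(1/7) = 54)
-347*415 + O = -347*415 + 54 = -144005 + 54 = -143951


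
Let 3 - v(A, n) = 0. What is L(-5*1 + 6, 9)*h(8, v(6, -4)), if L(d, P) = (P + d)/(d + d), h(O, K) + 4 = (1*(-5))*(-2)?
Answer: 30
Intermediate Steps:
v(A, n) = 3 (v(A, n) = 3 - 1*0 = 3 + 0 = 3)
h(O, K) = 6 (h(O, K) = -4 + (1*(-5))*(-2) = -4 - 5*(-2) = -4 + 10 = 6)
L(d, P) = (P + d)/(2*d) (L(d, P) = (P + d)/((2*d)) = (P + d)*(1/(2*d)) = (P + d)/(2*d))
L(-5*1 + 6, 9)*h(8, v(6, -4)) = ((9 + (-5*1 + 6))/(2*(-5*1 + 6)))*6 = ((9 + (-5 + 6))/(2*(-5 + 6)))*6 = ((½)*(9 + 1)/1)*6 = ((½)*1*10)*6 = 5*6 = 30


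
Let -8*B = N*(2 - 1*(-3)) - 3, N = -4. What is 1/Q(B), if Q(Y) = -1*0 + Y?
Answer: 8/23 ≈ 0.34783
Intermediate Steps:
B = 23/8 (B = -(-4*(2 - 1*(-3)) - 3)/8 = -(-4*(2 + 3) - 3)/8 = -(-4*5 - 3)/8 = -(-20 - 3)/8 = -⅛*(-23) = 23/8 ≈ 2.8750)
Q(Y) = Y (Q(Y) = 0 + Y = Y)
1/Q(B) = 1/(23/8) = 8/23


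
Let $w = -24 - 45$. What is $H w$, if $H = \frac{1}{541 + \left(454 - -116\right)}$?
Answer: $- \frac{69}{1111} \approx -0.062106$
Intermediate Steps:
$H = \frac{1}{1111}$ ($H = \frac{1}{541 + \left(454 + 116\right)} = \frac{1}{541 + 570} = \frac{1}{1111} \approx 0.00090009$)
$w = -69$ ($w = -24 - 45 = -69$)
$H w = \frac{1}{1111} \left(-69\right) = - \frac{69}{1111}$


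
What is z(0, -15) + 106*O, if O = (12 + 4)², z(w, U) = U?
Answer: 27121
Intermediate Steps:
O = 256 (O = 16² = 256)
z(0, -15) + 106*O = -15 + 106*256 = -15 + 27136 = 27121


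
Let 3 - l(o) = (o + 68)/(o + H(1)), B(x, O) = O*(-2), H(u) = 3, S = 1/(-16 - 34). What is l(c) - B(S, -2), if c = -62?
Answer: -53/59 ≈ -0.89830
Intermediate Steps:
S = -1/50 (S = 1/(-50) = -1/50 ≈ -0.020000)
B(x, O) = -2*O
l(o) = 3 - (68 + o)/(3 + o) (l(o) = 3 - (o + 68)/(o + 3) = 3 - (68 + o)/(3 + o))
l(c) - B(S, -2) = (-59 + 2*(-62))/(3 - 62) - (-2)*(-2) = (-59 - 124)/(-59) - 1*4 = -1/59*(-183) - 4 = 183/59 - 4 = -53/59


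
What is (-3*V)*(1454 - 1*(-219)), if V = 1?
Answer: -5019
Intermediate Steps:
(-3*V)*(1454 - 1*(-219)) = (-3*1)*(1454 - 1*(-219)) = -3*(1454 + 219) = -3*1673 = -5019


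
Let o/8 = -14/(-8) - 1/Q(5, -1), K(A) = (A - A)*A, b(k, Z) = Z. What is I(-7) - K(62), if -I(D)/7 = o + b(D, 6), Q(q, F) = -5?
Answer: -756/5 ≈ -151.20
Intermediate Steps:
K(A) = 0 (K(A) = 0*A = 0)
o = 78/5 (o = 8*(-14/(-8) - 1/(-5)) = 8*(-14*(-1/8) - 1*(-1/5)) = 8*(7/4 + 1/5) = 8*(39/20) = 78/5 ≈ 15.600)
I(D) = -756/5 (I(D) = -7*(78/5 + 6) = -7*108/5 = -756/5)
I(-7) - K(62) = -756/5 - 1*0 = -756/5 + 0 = -756/5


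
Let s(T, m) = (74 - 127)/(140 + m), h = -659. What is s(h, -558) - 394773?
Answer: -165015061/418 ≈ -3.9477e+5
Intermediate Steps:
s(T, m) = -53/(140 + m)
s(h, -558) - 394773 = -53/(140 - 558) - 394773 = -53/(-418) - 394773 = -53*(-1/418) - 394773 = 53/418 - 394773 = -165015061/418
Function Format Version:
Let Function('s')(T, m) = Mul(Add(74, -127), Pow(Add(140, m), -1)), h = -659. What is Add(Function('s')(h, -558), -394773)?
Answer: Rational(-165015061, 418) ≈ -3.9477e+5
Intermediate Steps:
Function('s')(T, m) = Mul(-53, Pow(Add(140, m), -1))
Add(Function('s')(h, -558), -394773) = Add(Mul(-53, Pow(Add(140, -558), -1)), -394773) = Add(Mul(-53, Pow(-418, -1)), -394773) = Add(Mul(-53, Rational(-1, 418)), -394773) = Add(Rational(53, 418), -394773) = Rational(-165015061, 418)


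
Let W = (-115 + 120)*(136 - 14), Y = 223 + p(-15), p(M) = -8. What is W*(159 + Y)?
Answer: 228140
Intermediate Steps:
Y = 215 (Y = 223 - 8 = 215)
W = 610 (W = 5*122 = 610)
W*(159 + Y) = 610*(159 + 215) = 610*374 = 228140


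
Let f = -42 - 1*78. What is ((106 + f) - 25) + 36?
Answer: -3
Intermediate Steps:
f = -120 (f = -42 - 78 = -120)
((106 + f) - 25) + 36 = ((106 - 120) - 25) + 36 = (-14 - 25) + 36 = -39 + 36 = -3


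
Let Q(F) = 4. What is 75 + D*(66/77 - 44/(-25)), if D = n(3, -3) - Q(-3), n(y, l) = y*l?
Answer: 7171/175 ≈ 40.977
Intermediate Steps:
n(y, l) = l*y
D = -13 (D = -3*3 - 1*4 = -9 - 4 = -13)
75 + D*(66/77 - 44/(-25)) = 75 - 13*(66/77 - 44/(-25)) = 75 - 13*(66*(1/77) - 44*(-1/25)) = 75 - 13*(6/7 + 44/25) = 75 - 13*458/175 = 75 - 5954/175 = 7171/175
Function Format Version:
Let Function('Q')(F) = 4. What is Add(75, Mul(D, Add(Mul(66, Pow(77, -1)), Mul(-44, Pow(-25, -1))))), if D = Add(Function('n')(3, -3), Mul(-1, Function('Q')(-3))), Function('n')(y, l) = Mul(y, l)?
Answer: Rational(7171, 175) ≈ 40.977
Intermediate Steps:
Function('n')(y, l) = Mul(l, y)
D = -13 (D = Add(Mul(-3, 3), Mul(-1, 4)) = Add(-9, -4) = -13)
Add(75, Mul(D, Add(Mul(66, Pow(77, -1)), Mul(-44, Pow(-25, -1))))) = Add(75, Mul(-13, Add(Mul(66, Pow(77, -1)), Mul(-44, Pow(-25, -1))))) = Add(75, Mul(-13, Add(Mul(66, Rational(1, 77)), Mul(-44, Rational(-1, 25))))) = Add(75, Mul(-13, Add(Rational(6, 7), Rational(44, 25)))) = Add(75, Mul(-13, Rational(458, 175))) = Add(75, Rational(-5954, 175)) = Rational(7171, 175)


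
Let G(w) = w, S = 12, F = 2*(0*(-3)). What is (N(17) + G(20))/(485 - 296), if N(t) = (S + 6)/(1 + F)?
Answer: 38/189 ≈ 0.20106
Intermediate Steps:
F = 0 (F = 2*0 = 0)
N(t) = 18 (N(t) = (12 + 6)/(1 + 0) = 18/1 = 18*1 = 18)
(N(17) + G(20))/(485 - 296) = (18 + 20)/(485 - 296) = 38/189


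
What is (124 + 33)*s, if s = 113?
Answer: 17741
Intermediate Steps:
(124 + 33)*s = (124 + 33)*113 = 157*113 = 17741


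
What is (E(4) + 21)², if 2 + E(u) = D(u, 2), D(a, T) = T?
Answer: 441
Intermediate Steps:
E(u) = 0 (E(u) = -2 + 2 = 0)
(E(4) + 21)² = (0 + 21)² = 21² = 441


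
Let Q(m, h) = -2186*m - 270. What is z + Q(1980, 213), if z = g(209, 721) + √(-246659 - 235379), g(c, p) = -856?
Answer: -4329406 + I*√482038 ≈ -4.3294e+6 + 694.29*I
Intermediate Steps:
Q(m, h) = -270 - 2186*m
z = -856 + I*√482038 (z = -856 + √(-246659 - 235379) = -856 + √(-482038) = -856 + I*√482038 ≈ -856.0 + 694.29*I)
z + Q(1980, 213) = (-856 + I*√482038) + (-270 - 2186*1980) = (-856 + I*√482038) + (-270 - 4328280) = (-856 + I*√482038) - 4328550 = -4329406 + I*√482038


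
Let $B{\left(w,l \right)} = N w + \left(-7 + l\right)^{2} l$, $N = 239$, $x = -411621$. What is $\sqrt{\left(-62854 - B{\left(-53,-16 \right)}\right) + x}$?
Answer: $4 i \sqrt{28334} \approx 673.31 i$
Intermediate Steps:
$B{\left(w,l \right)} = 239 w + l \left(-7 + l\right)^{2}$ ($B{\left(w,l \right)} = 239 w + \left(-7 + l\right)^{2} l = 239 w + l \left(-7 + l\right)^{2}$)
$\sqrt{\left(-62854 - B{\left(-53,-16 \right)}\right) + x} = \sqrt{\left(-62854 - \left(239 \left(-53\right) - 16 \left(-7 - 16\right)^{2}\right)\right) - 411621} = \sqrt{\left(-62854 - \left(-12667 - 16 \left(-23\right)^{2}\right)\right) - 411621} = \sqrt{\left(-62854 - \left(-12667 - 8464\right)\right) - 411621} = \sqrt{\left(-62854 - -21131\right) - 411621} = \sqrt{\left(-62854 + 21131\right) - 411621} = \sqrt{-41723 - 411621} = \sqrt{-453344} = 4 i \sqrt{28334}$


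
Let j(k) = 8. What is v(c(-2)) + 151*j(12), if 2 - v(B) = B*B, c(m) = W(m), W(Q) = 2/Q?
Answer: 1209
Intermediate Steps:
c(m) = 2/m
v(B) = 2 - B**2 (v(B) = 2 - B*B = 2 - B**2)
v(c(-2)) + 151*j(12) = (2 - (2/(-2))**2) + 151*8 = (2 - (2*(-1/2))**2) + 1208 = (2 - 1*(-1)**2) + 1208 = (2 - 1*1) + 1208 = (2 - 1) + 1208 = 1 + 1208 = 1209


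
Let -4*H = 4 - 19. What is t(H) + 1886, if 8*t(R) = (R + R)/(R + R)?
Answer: 15089/8 ≈ 1886.1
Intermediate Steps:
H = 15/4 (H = -(4 - 19)/4 = -¼*(-15) = 15/4 ≈ 3.7500)
t(R) = ⅛ (t(R) = ((R + R)/(R + R))/8 = ((2*R)/((2*R)))/8 = ((2*R)*(1/(2*R)))/8 = (⅛)*1 = ⅛)
t(H) + 1886 = ⅛ + 1886 = 15089/8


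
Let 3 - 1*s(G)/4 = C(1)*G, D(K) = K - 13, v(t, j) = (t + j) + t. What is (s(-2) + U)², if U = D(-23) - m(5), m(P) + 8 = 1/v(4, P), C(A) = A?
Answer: 11025/169 ≈ 65.237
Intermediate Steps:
v(t, j) = j + 2*t (v(t, j) = (j + t) + t = j + 2*t)
D(K) = -13 + K
s(G) = 12 - 4*G
m(P) = -8 + 1/(8 + P) (m(P) = -8 + 1/(P + 2*4) = -8 + 1/(P + 8) = -8 + 1/(8 + P))
U = -365/13 (U = (-13 - 23) - (-63 - 8*5)/(8 + 5) = -36 - (-63 - 40)/13 = -36 - (-103)/13 = -36 - 1*(-103/13) = -36 + 103/13 = -365/13 ≈ -28.077)
(s(-2) + U)² = ((12 - 4*(-2)) - 365/13)² = ((12 + 8) - 365/13)² = (20 - 365/13)² = (-105/13)² = 11025/169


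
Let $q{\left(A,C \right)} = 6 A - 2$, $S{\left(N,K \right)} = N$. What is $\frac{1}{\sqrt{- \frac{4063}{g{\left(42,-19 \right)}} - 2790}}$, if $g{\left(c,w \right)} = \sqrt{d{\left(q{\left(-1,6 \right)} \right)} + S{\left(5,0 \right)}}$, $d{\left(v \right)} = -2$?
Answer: $- \frac{i \sqrt{3}}{\sqrt{8370 + 4063 \sqrt{3}}} \approx - 0.013954 i$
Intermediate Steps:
$q{\left(A,C \right)} = -2 + 6 A$
$g{\left(c,w \right)} = \sqrt{3}$ ($g{\left(c,w \right)} = \sqrt{-2 + 5} = \sqrt{3}$)
$\frac{1}{\sqrt{- \frac{4063}{g{\left(42,-19 \right)}} - 2790}} = \frac{1}{\sqrt{- \frac{4063}{\sqrt{3}} - 2790}} = \frac{1}{\sqrt{- 4063 \frac{\sqrt{3}}{3} - 2790}} = \frac{1}{\sqrt{- \frac{4063 \sqrt{3}}{3} - 2790}} = \frac{1}{\sqrt{-2790 - \frac{4063 \sqrt{3}}{3}}}$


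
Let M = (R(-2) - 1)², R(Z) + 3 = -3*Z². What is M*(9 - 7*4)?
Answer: -4864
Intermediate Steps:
R(Z) = -3 - 3*Z²
M = 256 (M = ((-3 - 3*(-2)²) - 1)² = ((-3 - 3*4) - 1)² = ((-3 - 12) - 1)² = (-15 - 1)² = (-16)² = 256)
M*(9 - 7*4) = 256*(9 - 7*4) = 256*(9 - 28) = 256*(-19) = -4864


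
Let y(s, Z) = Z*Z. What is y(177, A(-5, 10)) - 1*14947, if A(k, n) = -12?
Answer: -14803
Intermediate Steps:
y(s, Z) = Z²
y(177, A(-5, 10)) - 1*14947 = (-12)² - 1*14947 = 144 - 14947 = -14803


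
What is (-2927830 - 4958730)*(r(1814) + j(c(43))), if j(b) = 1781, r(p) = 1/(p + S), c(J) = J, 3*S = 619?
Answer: -7739327962240/551 ≈ -1.4046e+10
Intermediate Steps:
S = 619/3 (S = (⅓)*619 = 619/3 ≈ 206.33)
r(p) = 1/(619/3 + p) (r(p) = 1/(p + 619/3) = 1/(619/3 + p))
(-2927830 - 4958730)*(r(1814) + j(c(43))) = (-2927830 - 4958730)*(3/(619 + 3*1814) + 1781) = -7886560*(3/(619 + 5442) + 1781) = -7886560*(3/6061 + 1781) = -7886560*10794644/6061 = -7739327962240/551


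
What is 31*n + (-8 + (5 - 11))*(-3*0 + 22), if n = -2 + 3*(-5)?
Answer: -835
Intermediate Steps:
n = -17 (n = -2 - 15 = -17)
31*n + (-8 + (5 - 11))*(-3*0 + 22) = 31*(-17) + (-8 + (5 - 11))*(-3*0 + 22) = -527 + (-8 - 6)*(0 + 22) = -527 - 14*22 = -527 - 308 = -835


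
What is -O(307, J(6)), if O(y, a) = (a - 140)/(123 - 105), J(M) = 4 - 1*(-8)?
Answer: 64/9 ≈ 7.1111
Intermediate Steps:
J(M) = 12 (J(M) = 4 + 8 = 12)
O(y, a) = -70/9 + a/18 (O(y, a) = (-140 + a)/18 = (-140 + a)*(1/18) = -70/9 + a/18)
-O(307, J(6)) = -(-70/9 + (1/18)*12) = -(-70/9 + 2/3) = -1*(-64/9) = 64/9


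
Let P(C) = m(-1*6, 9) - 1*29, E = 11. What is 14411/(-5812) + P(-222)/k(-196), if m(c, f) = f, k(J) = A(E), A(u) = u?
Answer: -274761/63932 ≈ -4.2977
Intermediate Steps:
k(J) = 11
P(C) = -20 (P(C) = 9 - 1*29 = 9 - 29 = -20)
14411/(-5812) + P(-222)/k(-196) = 14411/(-5812) - 20/11 = 14411*(-1/5812) - 20*1/11 = -14411/5812 - 20/11 = -274761/63932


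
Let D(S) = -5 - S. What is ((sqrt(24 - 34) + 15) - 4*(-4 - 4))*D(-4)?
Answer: -47 - I*sqrt(10) ≈ -47.0 - 3.1623*I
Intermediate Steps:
((sqrt(24 - 34) + 15) - 4*(-4 - 4))*D(-4) = ((sqrt(24 - 34) + 15) - 4*(-4 - 4))*(-5 - 1*(-4)) = ((sqrt(-10) + 15) - 4*(-8))*(-5 + 4) = ((I*sqrt(10) + 15) + 32)*(-1) = ((15 + I*sqrt(10)) + 32)*(-1) = (47 + I*sqrt(10))*(-1) = -47 - I*sqrt(10)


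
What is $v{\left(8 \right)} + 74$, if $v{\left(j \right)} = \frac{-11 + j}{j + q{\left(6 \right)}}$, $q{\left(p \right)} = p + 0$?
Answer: $\frac{1033}{14} \approx 73.786$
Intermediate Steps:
$q{\left(p \right)} = p$
$v{\left(j \right)} = \frac{-11 + j}{6 + j}$ ($v{\left(j \right)} = \frac{-11 + j}{j + 6} = \frac{-11 + j}{6 + j}$)
$v{\left(8 \right)} + 74 = \frac{-11 + 8}{6 + 8} + 74 = \frac{1}{14} \left(-3\right) + 74 = - \frac{3}{14} + 74 = \frac{1033}{14}$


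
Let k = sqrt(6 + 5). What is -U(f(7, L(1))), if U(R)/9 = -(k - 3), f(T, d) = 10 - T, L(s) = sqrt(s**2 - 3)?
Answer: -27 + 9*sqrt(11) ≈ 2.8496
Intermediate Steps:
k = sqrt(11) ≈ 3.3166
L(s) = sqrt(-3 + s**2)
U(R) = 27 - 9*sqrt(11) (U(R) = 9*(-(sqrt(11) - 3)) = 9*(-(-3 + sqrt(11))) = 9*(3 - sqrt(11)) = 27 - 9*sqrt(11))
-U(f(7, L(1))) = -(27 - 9*sqrt(11)) = -27 + 9*sqrt(11)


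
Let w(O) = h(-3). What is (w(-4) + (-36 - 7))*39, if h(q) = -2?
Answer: -1755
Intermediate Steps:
w(O) = -2
(w(-4) + (-36 - 7))*39 = (-2 + (-36 - 7))*39 = (-2 - 43)*39 = -45*39 = -1755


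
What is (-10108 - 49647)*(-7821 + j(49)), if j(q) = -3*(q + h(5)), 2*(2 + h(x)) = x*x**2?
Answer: 973946745/2 ≈ 4.8697e+8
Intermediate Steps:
h(x) = -2 + x**3/2 (h(x) = -2 + (x*x**2)/2 = -2 + x**3/2)
j(q) = -363/2 - 3*q (j(q) = -3*(q + (-2 + (1/2)*5**3)) = -3*(q + (-2 + (1/2)*125)) = -3*(q + (-2 + 125/2)) = -3*(q + 121/2) = -3*(121/2 + q) = -363/2 - 3*q)
(-10108 - 49647)*(-7821 + j(49)) = (-10108 - 49647)*(-7821 + (-363/2 - 3*49)) = -59755*(-7821 + (-363/2 - 147)) = -59755*(-7821 - 657/2) = -59755*(-16299/2) = 973946745/2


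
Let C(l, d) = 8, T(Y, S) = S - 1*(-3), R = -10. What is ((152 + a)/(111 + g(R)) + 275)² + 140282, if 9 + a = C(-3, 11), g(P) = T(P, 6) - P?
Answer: 3659647601/16900 ≈ 2.1655e+5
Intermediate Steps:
T(Y, S) = 3 + S (T(Y, S) = S + 3 = 3 + S)
g(P) = 9 - P (g(P) = (3 + 6) - P = 9 - P)
a = -1 (a = -9 + 8 = -1)
((152 + a)/(111 + g(R)) + 275)² + 140282 = ((152 - 1)/(111 + (9 - 1*(-10))) + 275)² + 140282 = (151/(111 + (9 + 10)) + 275)² + 140282 = (151/(111 + 19) + 275)² + 140282 = (151/130 + 275)² + 140282 = (35901/130)² + 140282 = 1288881801/16900 + 140282 = 3659647601/16900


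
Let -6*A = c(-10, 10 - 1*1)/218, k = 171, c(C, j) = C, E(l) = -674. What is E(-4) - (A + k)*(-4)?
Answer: 3280/327 ≈ 10.031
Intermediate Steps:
A = 5/654 (A = -(-5)/(3*218) = -⅙*(-5/109) = 5/654 ≈ 0.0076453)
E(-4) - (A + k)*(-4) = -674 - (5/654 + 171)*(-4) = -674 - 111839*(-4)/654 = -674 - 1*(-223678/327) = -674 + 223678/327 = 3280/327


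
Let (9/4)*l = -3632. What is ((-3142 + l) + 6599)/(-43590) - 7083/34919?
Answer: -671572669/2739814578 ≈ -0.24512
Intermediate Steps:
l = -14528/9 (l = (4/9)*(-3632) = -14528/9 ≈ -1614.2)
((-3142 + l) + 6599)/(-43590) - 7083/34919 = ((-3142 - 14528/9) + 6599)/(-43590) - 7083/34919 = (-42806/9 + 6599)*(-1/43590) - 7083*1/34919 = (16585/9)*(-1/43590) - 7083/34919 = -3317/78462 - 7083/34919 = -671572669/2739814578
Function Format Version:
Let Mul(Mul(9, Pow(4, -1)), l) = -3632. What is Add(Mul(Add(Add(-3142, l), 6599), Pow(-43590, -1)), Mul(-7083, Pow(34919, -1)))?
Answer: Rational(-671572669, 2739814578) ≈ -0.24512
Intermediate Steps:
l = Rational(-14528, 9) (l = Mul(Rational(4, 9), -3632) = Rational(-14528, 9) ≈ -1614.2)
Add(Mul(Add(Add(-3142, l), 6599), Pow(-43590, -1)), Mul(-7083, Pow(34919, -1))) = Add(Mul(Add(Add(-3142, Rational(-14528, 9)), 6599), Pow(-43590, -1)), Mul(-7083, Pow(34919, -1))) = Add(Mul(Add(Rational(-42806, 9), 6599), Rational(-1, 43590)), Mul(-7083, Rational(1, 34919))) = Add(Mul(Rational(16585, 9), Rational(-1, 43590)), Rational(-7083, 34919)) = Add(Rational(-3317, 78462), Rational(-7083, 34919)) = Rational(-671572669, 2739814578)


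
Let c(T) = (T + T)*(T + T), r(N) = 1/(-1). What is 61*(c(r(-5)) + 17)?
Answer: 1281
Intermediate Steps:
r(N) = -1
c(T) = 4*T² (c(T) = (2*T)*(2*T) = 4*T²)
61*(c(r(-5)) + 17) = 61*(4*(-1)² + 17) = 61*(4*1 + 17) = 61*(4 + 17) = 61*21 = 1281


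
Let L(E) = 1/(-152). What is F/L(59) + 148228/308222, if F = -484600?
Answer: 11351693045314/154111 ≈ 7.3659e+7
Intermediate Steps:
L(E) = -1/152
F/L(59) + 148228/308222 = -484600/(-1/152) + 148228/308222 = -484600*(-152) + 148228*(1/308222) = 73659200 + 74114/154111 = 11351693045314/154111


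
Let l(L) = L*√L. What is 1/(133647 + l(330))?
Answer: 44549/5941861203 - 110*√330/5941861203 ≈ 7.1612e-6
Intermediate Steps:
l(L) = L^(3/2)
1/(133647 + l(330)) = 1/(133647 + 330^(3/2)) = 1/(133647 + 330*√330)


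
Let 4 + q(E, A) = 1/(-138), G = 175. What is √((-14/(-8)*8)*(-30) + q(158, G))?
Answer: I*√8074794/138 ≈ 20.591*I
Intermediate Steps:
q(E, A) = -553/138 (q(E, A) = -4 + 1/(-138) = -4 - 1/138 = -553/138)
√((-14/(-8)*8)*(-30) + q(158, G)) = √((-14/(-8)*8)*(-30) - 553/138) = √((-14*(-⅛)*8)*(-30) - 553/138) = √(((7/4)*8)*(-30) - 553/138) = √(14*(-30) - 553/138) = √(-420 - 553/138) = √(-58513/138) = I*√8074794/138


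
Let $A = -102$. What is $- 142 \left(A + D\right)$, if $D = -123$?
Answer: $31950$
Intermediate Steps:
$- 142 \left(A + D\right) = - 142 \left(-102 - 123\right) = \left(-142\right) \left(-225\right) = 31950$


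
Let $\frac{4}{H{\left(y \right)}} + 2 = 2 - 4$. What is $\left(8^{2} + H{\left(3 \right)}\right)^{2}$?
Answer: $3969$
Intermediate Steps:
$H{\left(y \right)} = -1$ ($H{\left(y \right)} = \frac{4}{-2 + \left(2 - 4\right)} = \frac{4}{-2 - 2} = \frac{4}{-4} = 4 \left(- \frac{1}{4}\right) = -1$)
$\left(8^{2} + H{\left(3 \right)}\right)^{2} = \left(8^{2} - 1\right)^{2} = \left(64 - 1\right)^{2} = 63^{2} = 3969$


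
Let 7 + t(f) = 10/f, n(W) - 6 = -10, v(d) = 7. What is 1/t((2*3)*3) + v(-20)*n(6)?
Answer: -1633/58 ≈ -28.155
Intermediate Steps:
n(W) = -4 (n(W) = 6 - 10 = -4)
t(f) = -7 + 10/f
1/t((2*3)*3) + v(-20)*n(6) = 1/(-7 + 10/(((2*3)*3))) + 7*(-4) = 1/(-7 + 10/((6*3))) - 28 = 1/(-7 + 10/18) - 28 = 1/(-7 + 10*(1/18)) - 28 = 1/(-7 + 5/9) - 28 = 1/(-58/9) - 28 = -9/58 - 28 = -1633/58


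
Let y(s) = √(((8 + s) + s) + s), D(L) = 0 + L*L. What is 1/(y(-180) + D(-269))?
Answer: 72361/5236114853 - 2*I*√133/5236114853 ≈ 1.382e-5 - 4.405e-9*I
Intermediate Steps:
D(L) = L² (D(L) = 0 + L² = L²)
y(s) = √(8 + 3*s) (y(s) = √((8 + 2*s) + s) = √(8 + 3*s))
1/(y(-180) + D(-269)) = 1/(√(8 + 3*(-180)) + (-269)²) = 1/(√(8 - 540) + 72361) = 1/(√(-532) + 72361) = 1/(2*I*√133 + 72361) = 1/(72361 + 2*I*√133)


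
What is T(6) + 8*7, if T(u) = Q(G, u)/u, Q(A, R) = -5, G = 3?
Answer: 331/6 ≈ 55.167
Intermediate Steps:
T(u) = -5/u
T(6) + 8*7 = -5/6 + 8*7 = -5*1/6 + 56 = -5/6 + 56 = 331/6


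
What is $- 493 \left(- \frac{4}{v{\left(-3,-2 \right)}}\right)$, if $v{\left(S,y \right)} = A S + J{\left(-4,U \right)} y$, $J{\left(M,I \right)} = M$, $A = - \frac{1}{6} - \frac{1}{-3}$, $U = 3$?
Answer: $\frac{3944}{15} \approx 262.93$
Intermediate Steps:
$A = \frac{1}{6}$ ($A = \left(-1\right) \frac{1}{6} - - \frac{1}{3} = - \frac{1}{6} + \frac{1}{3} = \frac{1}{6} \approx 0.16667$)
$v{\left(S,y \right)} = - 4 y + \frac{S}{6}$ ($v{\left(S,y \right)} = \frac{S}{6} - 4 y = - 4 y + \frac{S}{6}$)
$- 493 \left(- \frac{4}{v{\left(-3,-2 \right)}}\right) = - 493 \left(- \frac{4}{\left(-4\right) \left(-2\right) + \frac{1}{6} \left(-3\right)}\right) = - 493 \left(- \frac{4}{8 - \frac{1}{2}}\right) = - 493 \left(- \frac{4}{\frac{15}{2}}\right) = - 493 \left(\left(-4\right) \frac{2}{15}\right) = \left(-493\right) \left(- \frac{8}{15}\right) = \frac{3944}{15}$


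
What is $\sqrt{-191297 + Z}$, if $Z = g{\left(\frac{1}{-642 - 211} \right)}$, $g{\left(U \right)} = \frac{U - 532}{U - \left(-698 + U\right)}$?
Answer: $\frac{i \sqrt{67813911820612110}}{595394} \approx 437.38 i$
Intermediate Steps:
$g{\left(U \right)} = - \frac{266}{349} + \frac{U}{698}$ ($g{\left(U \right)} = \frac{-532 + U}{698} = \left(-532 + U\right) \frac{1}{698} = - \frac{266}{349} + \frac{U}{698}$)
$Z = - \frac{453797}{595394}$ ($Z = - \frac{266}{349} + \frac{1}{698 \left(-642 - 211\right)} = - \frac{266}{349} + \frac{1}{698 \left(-853\right)} = - \frac{266}{349} + \frac{1}{698} \left(- \frac{1}{853}\right) = - \frac{266}{349} - \frac{1}{595394} = - \frac{453797}{595394} \approx -0.76218$)
$\sqrt{-191297 + Z} = \sqrt{-191297 - \frac{453797}{595394}} = \sqrt{- \frac{113897539815}{595394}} = \frac{i \sqrt{67813911820612110}}{595394}$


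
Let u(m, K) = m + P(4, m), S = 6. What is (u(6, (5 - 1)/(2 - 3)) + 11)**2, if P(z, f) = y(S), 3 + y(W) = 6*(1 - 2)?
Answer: 64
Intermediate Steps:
y(W) = -9 (y(W) = -3 + 6*(1 - 2) = -3 + 6*(-1) = -3 - 6 = -9)
P(z, f) = -9
u(m, K) = -9 + m (u(m, K) = m - 9 = -9 + m)
(u(6, (5 - 1)/(2 - 3)) + 11)**2 = ((-9 + 6) + 11)**2 = (-3 + 11)**2 = 8**2 = 64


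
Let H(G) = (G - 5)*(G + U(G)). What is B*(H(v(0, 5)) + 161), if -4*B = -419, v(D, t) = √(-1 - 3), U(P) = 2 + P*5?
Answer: 53213/4 - 5866*I ≈ 13303.0 - 5866.0*I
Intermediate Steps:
U(P) = 2 + 5*P
v(D, t) = 2*I (v(D, t) = √(-4) = 2*I)
B = 419/4 (B = -¼*(-419) = 419/4 ≈ 104.75)
H(G) = (-5 + G)*(2 + 6*G) (H(G) = (G - 5)*(G + (2 + 5*G)) = (-5 + G)*(2 + 6*G))
B*(H(v(0, 5)) + 161) = 419*((-10 - 56*I + 6*(2*I)²) + 161)/4 = 419*((-10 - 56*I + 6*(-4)) + 161)/4 = 419*((-10 - 56*I - 24) + 161)/4 = 419*((-34 - 56*I) + 161)/4 = 419*(127 - 56*I)/4 = 53213/4 - 5866*I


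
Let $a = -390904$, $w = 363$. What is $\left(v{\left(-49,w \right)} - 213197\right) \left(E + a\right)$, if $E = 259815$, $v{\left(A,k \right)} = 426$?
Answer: $27891937619$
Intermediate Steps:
$\left(v{\left(-49,w \right)} - 213197\right) \left(E + a\right) = \left(426 - 213197\right) \left(259815 - 390904\right) = \left(-212771\right) \left(-131089\right) = 27891937619$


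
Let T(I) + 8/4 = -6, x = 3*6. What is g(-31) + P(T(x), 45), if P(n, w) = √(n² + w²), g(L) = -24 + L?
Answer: -55 + √2089 ≈ -9.2944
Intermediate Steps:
x = 18
T(I) = -8 (T(I) = -2 - 6 = -8)
g(-31) + P(T(x), 45) = (-24 - 31) + √((-8)² + 45²) = -55 + √(64 + 2025) = -55 + √2089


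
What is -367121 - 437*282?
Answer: -490355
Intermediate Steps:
-367121 - 437*282 = -367121 - 1*123234 = -367121 - 123234 = -490355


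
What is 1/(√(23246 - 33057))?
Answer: -I*√9811/9811 ≈ -0.010096*I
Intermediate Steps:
1/(√(23246 - 33057)) = 1/(√(-9811)) = 1/(I*√9811) = -I*√9811/9811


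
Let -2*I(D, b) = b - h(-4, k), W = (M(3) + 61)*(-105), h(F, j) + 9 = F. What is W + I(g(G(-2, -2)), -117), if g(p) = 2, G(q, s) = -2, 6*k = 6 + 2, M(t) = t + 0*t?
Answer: -6668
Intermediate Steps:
M(t) = t (M(t) = t + 0 = t)
k = 4/3 (k = (6 + 2)/6 = (1/6)*8 = 4/3 ≈ 1.3333)
h(F, j) = -9 + F
W = -6720 (W = (3 + 61)*(-105) = 64*(-105) = -6720)
I(D, b) = -13/2 - b/2 (I(D, b) = -(b - (-9 - 4))/2 = -(b - 1*(-13))/2 = -(b + 13)/2 = -(13 + b)/2 = -13/2 - b/2)
W + I(g(G(-2, -2)), -117) = -6720 + (-13/2 - 1/2*(-117)) = -6720 + (-13/2 + 117/2) = -6720 + 52 = -6668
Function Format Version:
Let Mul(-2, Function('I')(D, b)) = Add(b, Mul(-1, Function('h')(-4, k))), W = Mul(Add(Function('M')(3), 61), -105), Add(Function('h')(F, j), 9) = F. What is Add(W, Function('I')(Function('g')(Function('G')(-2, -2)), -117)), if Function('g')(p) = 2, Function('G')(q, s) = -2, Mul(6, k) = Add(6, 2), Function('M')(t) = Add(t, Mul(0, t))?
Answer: -6668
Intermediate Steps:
Function('M')(t) = t (Function('M')(t) = Add(t, 0) = t)
k = Rational(4, 3) (k = Mul(Rational(1, 6), Add(6, 2)) = Mul(Rational(1, 6), 8) = Rational(4, 3) ≈ 1.3333)
Function('h')(F, j) = Add(-9, F)
W = -6720 (W = Mul(Add(3, 61), -105) = Mul(64, -105) = -6720)
Function('I')(D, b) = Add(Rational(-13, 2), Mul(Rational(-1, 2), b)) (Function('I')(D, b) = Mul(Rational(-1, 2), Add(b, Mul(-1, Add(-9, -4)))) = Mul(Rational(-1, 2), Add(b, Mul(-1, -13))) = Mul(Rational(-1, 2), Add(b, 13)) = Mul(Rational(-1, 2), Add(13, b)) = Add(Rational(-13, 2), Mul(Rational(-1, 2), b)))
Add(W, Function('I')(Function('g')(Function('G')(-2, -2)), -117)) = Add(-6720, Add(Rational(-13, 2), Mul(Rational(-1, 2), -117))) = Add(-6720, Add(Rational(-13, 2), Rational(117, 2))) = Add(-6720, 52) = -6668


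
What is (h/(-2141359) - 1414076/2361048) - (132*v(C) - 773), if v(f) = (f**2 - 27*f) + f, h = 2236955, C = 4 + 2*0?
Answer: 15657158299188031/1263962846058 ≈ 12387.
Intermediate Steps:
C = 4 (C = 4 + 0 = 4)
v(f) = f**2 - 26*f
(h/(-2141359) - 1414076/2361048) - (132*v(C) - 773) = (2236955/(-2141359) - 1414076/2361048) - (132*(4*(-26 + 4)) - 773) = (2236955*(-1/2141359) - 1414076*1/2361048) - (132*(4*(-22)) - 773) = (-2236955/2141359 - 353519/590262) - (132*(-88) - 773) = -2077400624531/1263962846058 - (-11616 - 773) = -2077400624531/1263962846058 - 1*(-12389) = -2077400624531/1263962846058 + 12389 = 15657158299188031/1263962846058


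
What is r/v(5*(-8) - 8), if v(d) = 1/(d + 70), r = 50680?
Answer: 1114960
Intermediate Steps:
v(d) = 1/(70 + d)
r/v(5*(-8) - 8) = 50680/(1/(70 + (5*(-8) - 8))) = 50680/(1/(70 + (-40 - 8))) = 50680/(1/(70 - 48)) = 50680/(1/22) = 50680*22 = 1114960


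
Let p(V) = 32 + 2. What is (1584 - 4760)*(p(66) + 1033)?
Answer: -3388792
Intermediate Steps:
p(V) = 34
(1584 - 4760)*(p(66) + 1033) = (1584 - 4760)*(34 + 1033) = -3176*1067 = -3388792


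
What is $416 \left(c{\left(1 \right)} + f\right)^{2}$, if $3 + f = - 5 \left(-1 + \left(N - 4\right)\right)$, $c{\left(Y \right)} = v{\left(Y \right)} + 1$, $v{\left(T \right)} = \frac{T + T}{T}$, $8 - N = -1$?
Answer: $166400$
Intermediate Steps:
$N = 9$ ($N = 8 - -1 = 8 + 1 = 9$)
$v{\left(T \right)} = 2$ ($v{\left(T \right)} = \frac{2 T}{T} = 2$)
$c{\left(Y \right)} = 3$ ($c{\left(Y \right)} = 2 + 1 = 3$)
$f = -23$ ($f = -3 - 5 \left(-1 + \left(9 - 4\right)\right) = -3 - 5 \left(-1 + 5\right) = -3 - 20 = -23$)
$416 \left(c{\left(1 \right)} + f\right)^{2} = 416 \left(3 - 23\right)^{2} = 416 \left(-20\right)^{2} = 416 \cdot 400 = 166400$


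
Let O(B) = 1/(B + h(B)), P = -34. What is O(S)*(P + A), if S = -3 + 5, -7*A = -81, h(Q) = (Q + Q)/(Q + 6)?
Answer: -314/35 ≈ -8.9714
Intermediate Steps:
h(Q) = 2*Q/(6 + Q) (h(Q) = (2*Q)/(6 + Q) = 2*Q/(6 + Q))
A = 81/7 (A = -1/7*(-81) = 81/7 ≈ 11.571)
S = 2
O(B) = 1/(B + 2*B/(6 + B))
O(S)*(P + A) = ((6 + 2)/(2*(8 + 2)))*(-34 + 81/7) = ((1/2)*8/10)*(-157/7) = ((1/2)*(1/10)*8)*(-157/7) = (2/5)*(-157/7) = -314/35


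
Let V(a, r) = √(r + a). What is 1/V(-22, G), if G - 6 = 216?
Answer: √2/20 ≈ 0.070711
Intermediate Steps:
G = 222 (G = 6 + 216 = 222)
V(a, r) = √(a + r)
1/V(-22, G) = 1/(√(-22 + 222)) = 1/(√200) = 1/(10*√2) = √2/20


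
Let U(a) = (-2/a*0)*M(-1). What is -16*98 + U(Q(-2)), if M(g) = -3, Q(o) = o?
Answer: -1568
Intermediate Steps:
U(a) = 0 (U(a) = (-2/a*0)*(-3) = 0*(-3) = 0)
-16*98 + U(Q(-2)) = -16*98 + 0 = -1568 + 0 = -1568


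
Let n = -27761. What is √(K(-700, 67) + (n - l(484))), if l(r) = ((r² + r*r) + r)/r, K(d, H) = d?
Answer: 3*I*√3270 ≈ 171.55*I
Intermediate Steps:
l(r) = (r + 2*r²)/r (l(r) = ((r² + r²) + r)/r = (2*r² + r)/r = (r + 2*r²)/r)
√(K(-700, 67) + (n - l(484))) = √(-700 + (-27761 - (1 + 2*484))) = √(-700 + (-27761 - (1 + 968))) = √(-700 + (-27761 - 1*969)) = √(-700 + (-27761 - 969)) = √(-700 - 28730) = √(-29430) = 3*I*√3270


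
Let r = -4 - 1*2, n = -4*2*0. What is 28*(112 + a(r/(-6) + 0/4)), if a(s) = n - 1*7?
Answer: 2940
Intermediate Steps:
n = 0 (n = -8*0 = 0)
r = -6 (r = -4 - 2 = -6)
a(s) = -7 (a(s) = 0 - 1*7 = 0 - 7 = -7)
28*(112 + a(r/(-6) + 0/4)) = 28*(112 - 7) = 28*105 = 2940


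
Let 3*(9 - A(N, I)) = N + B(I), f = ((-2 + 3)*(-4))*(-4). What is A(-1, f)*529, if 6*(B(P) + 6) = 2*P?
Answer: 45494/9 ≈ 5054.9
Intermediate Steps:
B(P) = -6 + P/3 (B(P) = -6 + (2*P)/6 = -6 + P/3)
f = 16 (f = (1*(-4))*(-4) = -4*(-4) = 16)
A(N, I) = 11 - N/3 - I/9 (A(N, I) = 9 - (N + (-6 + I/3))/3 = 9 - (-6 + N + I/3)/3 = 9 + (2 - N/3 - I/9) = 11 - N/3 - I/9)
A(-1, f)*529 = (11 - ⅓*(-1) - ⅑*16)*529 = (11 + ⅓ - 16/9)*529 = (86/9)*529 = 45494/9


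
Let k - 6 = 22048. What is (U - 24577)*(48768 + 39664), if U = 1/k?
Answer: -23966007477912/11027 ≈ -2.1734e+9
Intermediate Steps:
k = 22054 (k = 6 + 22048 = 22054)
U = 1/22054 ≈ 4.5343e-5
(U - 24577)*(48768 + 39664) = (1/22054 - 24577)*(48768 + 39664) = -542021157/22054*88432 = -23966007477912/11027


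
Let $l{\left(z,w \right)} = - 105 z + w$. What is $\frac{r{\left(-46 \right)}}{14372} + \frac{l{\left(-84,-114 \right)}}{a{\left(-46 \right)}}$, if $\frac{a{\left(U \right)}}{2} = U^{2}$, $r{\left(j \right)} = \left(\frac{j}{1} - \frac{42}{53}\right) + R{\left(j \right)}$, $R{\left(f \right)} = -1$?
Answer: $\frac{206899370}{100736941} \approx 2.0539$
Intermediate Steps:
$r{\left(j \right)} = - \frac{95}{53} + j$ ($r{\left(j \right)} = \left(\frac{j}{1} - \frac{42}{53}\right) - 1 = \left(j 1 - \frac{42}{53}\right) - 1 = \left(j - \frac{42}{53}\right) - 1 = \left(- \frac{42}{53} + j\right) - 1 = - \frac{95}{53} + j$)
$l{\left(z,w \right)} = w - 105 z$
$a{\left(U \right)} = 2 U^{2}$
$\frac{r{\left(-46 \right)}}{14372} + \frac{l{\left(-84,-114 \right)}}{a{\left(-46 \right)}} = \frac{- \frac{95}{53} - 46}{14372} + \frac{-114 - -8820}{2 \left(-46\right)^{2}} = \left(- \frac{2533}{53}\right) \frac{1}{14372} + \frac{-114 + 8820}{2 \cdot 2116} = - \frac{2533}{761716} + \frac{8706}{4232} = - \frac{2533}{761716} + 8706 \cdot \frac{1}{4232} = - \frac{2533}{761716} + \frac{4353}{2116} = \frac{206899370}{100736941}$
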